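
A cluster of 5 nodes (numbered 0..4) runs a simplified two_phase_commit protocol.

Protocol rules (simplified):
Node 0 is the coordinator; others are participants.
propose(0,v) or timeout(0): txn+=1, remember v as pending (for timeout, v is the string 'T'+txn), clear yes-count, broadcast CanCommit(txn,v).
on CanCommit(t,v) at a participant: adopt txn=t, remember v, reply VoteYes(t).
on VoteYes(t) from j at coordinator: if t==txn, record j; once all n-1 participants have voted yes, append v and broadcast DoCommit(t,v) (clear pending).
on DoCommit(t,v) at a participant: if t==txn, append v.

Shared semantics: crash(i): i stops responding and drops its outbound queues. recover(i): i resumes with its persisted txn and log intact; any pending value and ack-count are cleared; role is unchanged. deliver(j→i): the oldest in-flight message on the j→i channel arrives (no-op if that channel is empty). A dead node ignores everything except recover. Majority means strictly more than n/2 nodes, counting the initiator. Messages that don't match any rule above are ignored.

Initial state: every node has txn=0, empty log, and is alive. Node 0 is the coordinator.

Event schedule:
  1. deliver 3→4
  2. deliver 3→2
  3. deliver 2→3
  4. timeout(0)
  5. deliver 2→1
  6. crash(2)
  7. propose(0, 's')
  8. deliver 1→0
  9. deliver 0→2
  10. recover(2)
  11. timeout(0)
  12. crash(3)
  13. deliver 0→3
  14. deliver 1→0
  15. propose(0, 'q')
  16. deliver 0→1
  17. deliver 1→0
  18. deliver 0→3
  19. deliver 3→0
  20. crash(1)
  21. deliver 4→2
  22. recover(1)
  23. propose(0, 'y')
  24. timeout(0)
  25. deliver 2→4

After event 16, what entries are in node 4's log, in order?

[1] deliver 3→4 → ∅
[2] deliver 3→2 → ∅
[3] deliver 2→3 → ∅
[4] timeout(0) → N0(coor t1 [-])
[5] deliver 2→1 → ∅
[6] crash(2) → N2(✗part t0 [-])
[7] propose(0,'s') → N0(coor t2 [-])
[8] deliver 1→0 → ∅
[9] deliver 0→2 → ∅
[10] recover(2) → N2(part t0 [-])
[11] timeout(0) → N0(coor t3 [-])
[12] crash(3) → N3(✗part t0 [-])
[13] deliver 0→3 → ∅
[14] deliver 1→0 → ∅
[15] propose(0,'q') → N0(coor t4 [-])
[16] deliver 0→1 → N1(part t1 [-])

empty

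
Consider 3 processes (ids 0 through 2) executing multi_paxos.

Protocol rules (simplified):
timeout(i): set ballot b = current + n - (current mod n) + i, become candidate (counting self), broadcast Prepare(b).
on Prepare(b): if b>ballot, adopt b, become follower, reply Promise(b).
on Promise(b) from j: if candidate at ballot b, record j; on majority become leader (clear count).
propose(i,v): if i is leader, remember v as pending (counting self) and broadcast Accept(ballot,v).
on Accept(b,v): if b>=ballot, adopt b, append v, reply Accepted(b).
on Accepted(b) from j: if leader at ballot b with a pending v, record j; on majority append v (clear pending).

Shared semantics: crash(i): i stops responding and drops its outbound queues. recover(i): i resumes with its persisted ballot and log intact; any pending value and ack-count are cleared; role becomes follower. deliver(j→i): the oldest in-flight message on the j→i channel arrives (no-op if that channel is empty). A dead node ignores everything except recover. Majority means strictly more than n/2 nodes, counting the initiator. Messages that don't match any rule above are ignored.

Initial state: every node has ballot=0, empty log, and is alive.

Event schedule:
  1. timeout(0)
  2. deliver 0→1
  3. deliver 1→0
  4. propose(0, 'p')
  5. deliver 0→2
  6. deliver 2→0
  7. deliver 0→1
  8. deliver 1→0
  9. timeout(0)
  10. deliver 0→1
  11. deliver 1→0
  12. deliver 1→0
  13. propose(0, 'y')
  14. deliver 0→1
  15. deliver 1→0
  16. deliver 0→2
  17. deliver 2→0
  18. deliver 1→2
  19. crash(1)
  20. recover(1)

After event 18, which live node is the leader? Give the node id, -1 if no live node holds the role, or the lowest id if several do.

0

[1] timeout(0) → N0(cand b3 [-])
[2] deliver 0→1 → N1(foll b3 [-])
[3] deliver 1→0 → N0(lead b3 [-])
[4] propose(0,'p') → ∅
[5] deliver 0→2 → N2(foll b3 [-])
[6] deliver 2→0 → ∅
[7] deliver 0→1 → N1(foll b3 [p])
[8] deliver 1→0 → N0(lead b3 [p])
[9] timeout(0) → N0(cand b6 [p])
[10] deliver 0→1 → N1(foll b6 [p])
[11] deliver 1→0 → N0(lead b6 [p])
[12] deliver 1→0 → ∅
[13] propose(0,'y') → ∅
[14] deliver 0→1 → N1(foll b6 [p,y])
[15] deliver 1→0 → N0(lead b6 [p,y])
[16] deliver 0→2 → N2(foll b3 [p])
[17] deliver 2→0 → ∅
[18] deliver 1→2 → ∅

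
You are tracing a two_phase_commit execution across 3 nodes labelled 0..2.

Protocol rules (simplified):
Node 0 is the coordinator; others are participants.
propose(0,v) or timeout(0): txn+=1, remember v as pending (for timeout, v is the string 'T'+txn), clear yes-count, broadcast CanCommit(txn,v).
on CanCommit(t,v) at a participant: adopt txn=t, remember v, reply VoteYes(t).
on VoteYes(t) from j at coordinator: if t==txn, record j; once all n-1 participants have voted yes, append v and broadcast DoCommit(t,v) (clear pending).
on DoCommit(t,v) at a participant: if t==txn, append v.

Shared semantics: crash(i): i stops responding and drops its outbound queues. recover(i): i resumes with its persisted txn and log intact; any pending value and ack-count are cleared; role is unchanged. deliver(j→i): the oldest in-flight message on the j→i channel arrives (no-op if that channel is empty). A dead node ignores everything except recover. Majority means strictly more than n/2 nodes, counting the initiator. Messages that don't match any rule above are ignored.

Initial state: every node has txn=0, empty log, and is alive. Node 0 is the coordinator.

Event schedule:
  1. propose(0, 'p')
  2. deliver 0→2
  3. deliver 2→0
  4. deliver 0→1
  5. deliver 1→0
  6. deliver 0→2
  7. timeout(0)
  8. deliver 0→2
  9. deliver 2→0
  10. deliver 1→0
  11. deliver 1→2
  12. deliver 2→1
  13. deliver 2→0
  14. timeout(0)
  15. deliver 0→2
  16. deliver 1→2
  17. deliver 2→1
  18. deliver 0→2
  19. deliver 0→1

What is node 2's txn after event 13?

step 1 propose(0,'p'): 0={coor,t=1,log=-}
step 2 deliver 0→2: 2={part,t=1,log=-}
step 3 deliver 2→0: —
step 4 deliver 0→1: 1={part,t=1,log=-}
step 5 deliver 1→0: 0={coor,t=1,log=p}
step 6 deliver 0→2: 2={part,t=1,log=p}
step 7 timeout(0): 0={coor,t=2,log=p}
step 8 deliver 0→2: 2={part,t=2,log=p}
step 9 deliver 2→0: —
step 10 deliver 1→0: —
step 11 deliver 1→2: —
step 12 deliver 2→1: —
step 13 deliver 2→0: —

2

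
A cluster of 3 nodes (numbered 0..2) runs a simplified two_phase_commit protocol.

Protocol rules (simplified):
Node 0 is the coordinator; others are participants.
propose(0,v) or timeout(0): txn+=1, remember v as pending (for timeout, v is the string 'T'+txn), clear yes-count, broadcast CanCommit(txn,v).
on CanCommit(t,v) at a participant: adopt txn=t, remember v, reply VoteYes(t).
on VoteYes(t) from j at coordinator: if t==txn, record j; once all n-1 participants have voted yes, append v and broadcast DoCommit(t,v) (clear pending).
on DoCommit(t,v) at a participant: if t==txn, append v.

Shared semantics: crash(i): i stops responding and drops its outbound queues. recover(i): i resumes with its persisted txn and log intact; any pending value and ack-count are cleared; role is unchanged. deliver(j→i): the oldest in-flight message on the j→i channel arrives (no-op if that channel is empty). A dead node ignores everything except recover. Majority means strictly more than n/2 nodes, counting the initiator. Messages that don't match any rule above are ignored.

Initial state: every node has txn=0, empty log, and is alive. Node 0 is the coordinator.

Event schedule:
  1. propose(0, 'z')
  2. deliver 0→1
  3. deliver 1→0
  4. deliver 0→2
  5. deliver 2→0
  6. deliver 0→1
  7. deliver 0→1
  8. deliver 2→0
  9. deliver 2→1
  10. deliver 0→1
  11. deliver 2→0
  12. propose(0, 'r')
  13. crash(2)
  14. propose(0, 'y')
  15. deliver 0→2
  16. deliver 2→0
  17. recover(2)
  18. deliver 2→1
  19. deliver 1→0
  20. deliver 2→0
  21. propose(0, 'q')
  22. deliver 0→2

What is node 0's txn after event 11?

1. propose(0,'z'):  <0:coor t1 ->
2. deliver 0→1:  <1:part t1 ->
3. deliver 1→0:  nop
4. deliver 0→2:  <2:part t1 ->
5. deliver 2→0:  <0:coor t1 z>
6. deliver 0→1:  <1:part t1 z>
7. deliver 0→1:  nop
8. deliver 2→0:  nop
9. deliver 2→1:  nop
10. deliver 0→1:  nop
11. deliver 2→0:  nop

1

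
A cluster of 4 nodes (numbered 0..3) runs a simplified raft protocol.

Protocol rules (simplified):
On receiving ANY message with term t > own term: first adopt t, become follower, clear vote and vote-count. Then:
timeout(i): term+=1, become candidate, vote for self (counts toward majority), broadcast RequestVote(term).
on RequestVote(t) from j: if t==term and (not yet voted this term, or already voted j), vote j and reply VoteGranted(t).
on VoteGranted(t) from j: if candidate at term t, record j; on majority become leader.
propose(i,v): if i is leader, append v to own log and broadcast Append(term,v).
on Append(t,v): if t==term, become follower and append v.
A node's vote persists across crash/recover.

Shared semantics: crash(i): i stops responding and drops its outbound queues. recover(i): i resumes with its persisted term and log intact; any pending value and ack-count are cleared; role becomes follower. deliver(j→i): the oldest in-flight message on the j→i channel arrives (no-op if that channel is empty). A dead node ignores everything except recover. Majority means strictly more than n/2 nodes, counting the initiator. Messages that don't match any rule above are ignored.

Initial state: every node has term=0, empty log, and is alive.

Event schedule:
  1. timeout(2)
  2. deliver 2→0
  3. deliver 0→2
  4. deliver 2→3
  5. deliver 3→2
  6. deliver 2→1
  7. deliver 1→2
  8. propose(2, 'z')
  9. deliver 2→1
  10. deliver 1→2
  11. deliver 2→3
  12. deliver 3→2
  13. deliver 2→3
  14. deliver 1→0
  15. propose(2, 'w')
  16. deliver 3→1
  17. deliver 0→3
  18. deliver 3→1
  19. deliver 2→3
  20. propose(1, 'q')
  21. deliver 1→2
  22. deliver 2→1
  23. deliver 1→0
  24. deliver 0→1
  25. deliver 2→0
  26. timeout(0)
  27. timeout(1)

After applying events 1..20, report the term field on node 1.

1

1. timeout(2):  <2:cand t1 ->
2. deliver 2→0:  <0:foll t1 ->
3. deliver 0→2:  nop
4. deliver 2→3:  <3:foll t1 ->
5. deliver 3→2:  <2:lead t1 ->
6. deliver 2→1:  <1:foll t1 ->
7. deliver 1→2:  nop
8. propose(2,'z'):  <2:lead t1 z>
9. deliver 2→1:  <1:foll t1 z>
10. deliver 1→2:  nop
11. deliver 2→3:  <3:foll t1 z>
12. deliver 3→2:  nop
13. deliver 2→3:  nop
14. deliver 1→0:  nop
15. propose(2,'w'):  <2:lead t1 z,w>
16. deliver 3→1:  nop
17. deliver 0→3:  nop
18. deliver 3→1:  nop
19. deliver 2→3:  <3:foll t1 z,w>
20. propose(1,'q'):  nop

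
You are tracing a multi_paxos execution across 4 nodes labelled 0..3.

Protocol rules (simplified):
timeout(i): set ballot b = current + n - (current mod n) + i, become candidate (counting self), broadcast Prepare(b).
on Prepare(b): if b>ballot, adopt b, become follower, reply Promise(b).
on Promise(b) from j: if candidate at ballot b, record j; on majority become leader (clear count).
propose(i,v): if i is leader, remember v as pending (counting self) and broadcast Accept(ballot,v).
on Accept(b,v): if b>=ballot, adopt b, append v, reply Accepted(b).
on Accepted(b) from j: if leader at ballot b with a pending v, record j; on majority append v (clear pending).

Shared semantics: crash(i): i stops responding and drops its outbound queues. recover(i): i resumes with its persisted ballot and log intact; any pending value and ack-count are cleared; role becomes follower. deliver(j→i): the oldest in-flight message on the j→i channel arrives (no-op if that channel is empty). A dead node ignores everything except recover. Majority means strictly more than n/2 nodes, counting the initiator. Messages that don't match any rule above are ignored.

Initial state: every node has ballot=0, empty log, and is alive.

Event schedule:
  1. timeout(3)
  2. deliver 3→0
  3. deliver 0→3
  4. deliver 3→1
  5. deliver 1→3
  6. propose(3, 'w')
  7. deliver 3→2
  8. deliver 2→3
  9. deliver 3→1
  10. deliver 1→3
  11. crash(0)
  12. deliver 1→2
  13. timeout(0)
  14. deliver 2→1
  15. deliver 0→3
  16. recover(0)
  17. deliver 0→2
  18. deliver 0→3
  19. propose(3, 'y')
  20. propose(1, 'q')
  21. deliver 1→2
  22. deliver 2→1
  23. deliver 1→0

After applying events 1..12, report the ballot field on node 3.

[1] timeout(3) → N3(cand b7 [-])
[2] deliver 3→0 → N0(foll b7 [-])
[3] deliver 0→3 → ∅
[4] deliver 3→1 → N1(foll b7 [-])
[5] deliver 1→3 → N3(lead b7 [-])
[6] propose(3,'w') → ∅
[7] deliver 3→2 → N2(foll b7 [-])
[8] deliver 2→3 → ∅
[9] deliver 3→1 → N1(foll b7 [w])
[10] deliver 1→3 → ∅
[11] crash(0) → N0(✗foll b7 [-])
[12] deliver 1→2 → ∅

7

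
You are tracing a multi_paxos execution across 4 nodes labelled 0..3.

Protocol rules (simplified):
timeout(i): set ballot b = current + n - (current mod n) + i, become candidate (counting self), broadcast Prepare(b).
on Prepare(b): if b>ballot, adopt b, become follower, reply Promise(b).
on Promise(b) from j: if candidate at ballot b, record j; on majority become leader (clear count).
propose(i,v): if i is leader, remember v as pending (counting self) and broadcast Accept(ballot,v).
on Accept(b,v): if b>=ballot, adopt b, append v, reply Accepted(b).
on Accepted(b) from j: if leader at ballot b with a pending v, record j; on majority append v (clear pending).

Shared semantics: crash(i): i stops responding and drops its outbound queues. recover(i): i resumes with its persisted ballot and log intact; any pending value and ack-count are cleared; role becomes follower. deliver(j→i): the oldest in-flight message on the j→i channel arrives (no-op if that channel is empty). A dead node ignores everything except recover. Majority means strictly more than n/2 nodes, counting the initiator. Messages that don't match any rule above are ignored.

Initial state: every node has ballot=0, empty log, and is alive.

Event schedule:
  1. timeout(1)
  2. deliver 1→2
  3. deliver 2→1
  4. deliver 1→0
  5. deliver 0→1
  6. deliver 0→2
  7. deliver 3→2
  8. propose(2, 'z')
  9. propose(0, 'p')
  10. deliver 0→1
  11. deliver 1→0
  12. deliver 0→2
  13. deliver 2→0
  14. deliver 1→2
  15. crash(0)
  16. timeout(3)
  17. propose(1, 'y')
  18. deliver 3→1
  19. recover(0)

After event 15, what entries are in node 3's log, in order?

step 1 timeout(1): 1={cand,b=5,log=-}
step 2 deliver 1→2: 2={foll,b=5,log=-}
step 3 deliver 2→1: —
step 4 deliver 1→0: 0={foll,b=5,log=-}
step 5 deliver 0→1: 1={lead,b=5,log=-}
step 6 deliver 0→2: —
step 7 deliver 3→2: —
step 8 propose(2,'z'): —
step 9 propose(0,'p'): —
step 10 deliver 0→1: —
step 11 deliver 1→0: —
step 12 deliver 0→2: —
step 13 deliver 2→0: —
step 14 deliver 1→2: —
step 15 crash(0): 0={✗foll,b=5,log=-}

empty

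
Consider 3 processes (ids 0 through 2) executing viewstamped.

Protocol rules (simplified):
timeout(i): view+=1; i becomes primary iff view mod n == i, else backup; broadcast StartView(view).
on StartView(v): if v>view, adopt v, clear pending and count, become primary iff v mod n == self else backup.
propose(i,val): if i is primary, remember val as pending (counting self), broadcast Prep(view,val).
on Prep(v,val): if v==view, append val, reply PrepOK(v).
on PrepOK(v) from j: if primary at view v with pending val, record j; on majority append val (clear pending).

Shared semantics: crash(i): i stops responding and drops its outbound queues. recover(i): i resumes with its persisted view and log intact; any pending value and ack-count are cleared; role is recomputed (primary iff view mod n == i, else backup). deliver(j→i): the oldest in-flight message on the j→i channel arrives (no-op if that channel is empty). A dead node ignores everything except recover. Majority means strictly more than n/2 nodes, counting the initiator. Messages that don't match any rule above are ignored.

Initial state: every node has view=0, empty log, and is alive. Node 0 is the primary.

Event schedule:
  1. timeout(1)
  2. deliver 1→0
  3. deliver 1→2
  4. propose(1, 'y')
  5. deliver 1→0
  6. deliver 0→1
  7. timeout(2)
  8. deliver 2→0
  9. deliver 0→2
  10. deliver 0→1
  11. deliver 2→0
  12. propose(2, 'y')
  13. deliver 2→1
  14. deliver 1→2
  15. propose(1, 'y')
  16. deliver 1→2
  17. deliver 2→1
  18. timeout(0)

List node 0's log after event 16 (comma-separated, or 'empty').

after 1 — timeout(1): n1:prim/v1/[-]
after 2 — deliver 1→0: n0:back/v1/[-]
after 3 — deliver 1→2: n2:back/v1/[-]
after 4 — propose(1,'y'): ·
after 5 — deliver 1→0: n0:back/v1/[y]
after 6 — deliver 0→1: n1:prim/v1/[y]
after 7 — timeout(2): n2:prim/v2/[-]
after 8 — deliver 2→0: n0:back/v2/[y]
after 9 — deliver 0→2: ·
after 10 — deliver 0→1: ·
after 11 — deliver 2→0: ·
after 12 — propose(2,'y'): ·
after 13 — deliver 2→1: n1:back/v2/[y]
after 14 — deliver 1→2: ·
after 15 — propose(1,'y'): ·
after 16 — deliver 1→2: ·

y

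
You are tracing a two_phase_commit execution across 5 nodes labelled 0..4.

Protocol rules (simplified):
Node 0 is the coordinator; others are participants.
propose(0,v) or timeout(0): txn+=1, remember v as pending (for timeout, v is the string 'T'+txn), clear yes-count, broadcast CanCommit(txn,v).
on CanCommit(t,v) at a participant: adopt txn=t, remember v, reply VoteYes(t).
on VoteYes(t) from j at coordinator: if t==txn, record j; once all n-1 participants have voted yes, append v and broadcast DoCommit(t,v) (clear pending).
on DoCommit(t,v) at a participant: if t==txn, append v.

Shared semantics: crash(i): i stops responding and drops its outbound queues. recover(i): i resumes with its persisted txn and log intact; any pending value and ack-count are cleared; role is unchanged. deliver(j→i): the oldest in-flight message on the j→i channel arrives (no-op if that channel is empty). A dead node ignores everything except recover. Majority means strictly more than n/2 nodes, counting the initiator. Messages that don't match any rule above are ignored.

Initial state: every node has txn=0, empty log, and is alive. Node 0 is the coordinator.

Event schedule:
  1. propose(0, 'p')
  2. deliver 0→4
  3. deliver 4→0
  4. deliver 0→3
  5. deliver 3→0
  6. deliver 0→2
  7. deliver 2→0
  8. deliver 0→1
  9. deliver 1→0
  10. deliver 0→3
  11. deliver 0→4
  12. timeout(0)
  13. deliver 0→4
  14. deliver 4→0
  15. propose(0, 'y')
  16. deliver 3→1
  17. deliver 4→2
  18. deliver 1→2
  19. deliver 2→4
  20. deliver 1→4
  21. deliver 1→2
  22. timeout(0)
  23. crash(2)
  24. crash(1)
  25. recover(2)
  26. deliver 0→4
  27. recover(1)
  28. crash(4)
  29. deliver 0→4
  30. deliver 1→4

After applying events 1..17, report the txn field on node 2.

[1] propose(0,'p') → N0(coor t1 [-])
[2] deliver 0→4 → N4(part t1 [-])
[3] deliver 4→0 → ∅
[4] deliver 0→3 → N3(part t1 [-])
[5] deliver 3→0 → ∅
[6] deliver 0→2 → N2(part t1 [-])
[7] deliver 2→0 → ∅
[8] deliver 0→1 → N1(part t1 [-])
[9] deliver 1→0 → N0(coor t1 [p])
[10] deliver 0→3 → N3(part t1 [p])
[11] deliver 0→4 → N4(part t1 [p])
[12] timeout(0) → N0(coor t2 [p])
[13] deliver 0→4 → N4(part t2 [p])
[14] deliver 4→0 → ∅
[15] propose(0,'y') → N0(coor t3 [p])
[16] deliver 3→1 → ∅
[17] deliver 4→2 → ∅

1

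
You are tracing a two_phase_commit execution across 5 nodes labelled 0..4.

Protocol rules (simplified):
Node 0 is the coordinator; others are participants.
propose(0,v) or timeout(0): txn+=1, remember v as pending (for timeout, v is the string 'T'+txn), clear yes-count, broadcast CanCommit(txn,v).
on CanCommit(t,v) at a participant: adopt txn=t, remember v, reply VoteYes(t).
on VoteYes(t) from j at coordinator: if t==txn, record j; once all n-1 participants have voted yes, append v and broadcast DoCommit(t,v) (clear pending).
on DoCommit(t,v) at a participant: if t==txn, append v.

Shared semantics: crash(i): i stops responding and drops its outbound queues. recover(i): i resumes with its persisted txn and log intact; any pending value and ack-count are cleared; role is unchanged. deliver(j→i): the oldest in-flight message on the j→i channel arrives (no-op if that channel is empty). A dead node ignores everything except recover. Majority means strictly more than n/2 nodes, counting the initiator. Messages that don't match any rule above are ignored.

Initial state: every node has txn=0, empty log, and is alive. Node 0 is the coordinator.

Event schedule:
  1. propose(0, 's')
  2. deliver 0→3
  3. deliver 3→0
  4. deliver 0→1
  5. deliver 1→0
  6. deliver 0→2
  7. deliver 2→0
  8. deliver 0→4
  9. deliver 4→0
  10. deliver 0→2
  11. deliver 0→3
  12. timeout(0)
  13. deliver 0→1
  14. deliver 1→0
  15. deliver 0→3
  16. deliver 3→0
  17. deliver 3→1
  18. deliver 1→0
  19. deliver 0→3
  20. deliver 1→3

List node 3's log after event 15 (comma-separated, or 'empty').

step 1 propose(0,'s'): 0={coor,t=1,log=-}
step 2 deliver 0→3: 3={part,t=1,log=-}
step 3 deliver 3→0: —
step 4 deliver 0→1: 1={part,t=1,log=-}
step 5 deliver 1→0: —
step 6 deliver 0→2: 2={part,t=1,log=-}
step 7 deliver 2→0: —
step 8 deliver 0→4: 4={part,t=1,log=-}
step 9 deliver 4→0: 0={coor,t=1,log=s}
step 10 deliver 0→2: 2={part,t=1,log=s}
step 11 deliver 0→3: 3={part,t=1,log=s}
step 12 timeout(0): 0={coor,t=2,log=s}
step 13 deliver 0→1: 1={part,t=1,log=s}
step 14 deliver 1→0: —
step 15 deliver 0→3: 3={part,t=2,log=s}

s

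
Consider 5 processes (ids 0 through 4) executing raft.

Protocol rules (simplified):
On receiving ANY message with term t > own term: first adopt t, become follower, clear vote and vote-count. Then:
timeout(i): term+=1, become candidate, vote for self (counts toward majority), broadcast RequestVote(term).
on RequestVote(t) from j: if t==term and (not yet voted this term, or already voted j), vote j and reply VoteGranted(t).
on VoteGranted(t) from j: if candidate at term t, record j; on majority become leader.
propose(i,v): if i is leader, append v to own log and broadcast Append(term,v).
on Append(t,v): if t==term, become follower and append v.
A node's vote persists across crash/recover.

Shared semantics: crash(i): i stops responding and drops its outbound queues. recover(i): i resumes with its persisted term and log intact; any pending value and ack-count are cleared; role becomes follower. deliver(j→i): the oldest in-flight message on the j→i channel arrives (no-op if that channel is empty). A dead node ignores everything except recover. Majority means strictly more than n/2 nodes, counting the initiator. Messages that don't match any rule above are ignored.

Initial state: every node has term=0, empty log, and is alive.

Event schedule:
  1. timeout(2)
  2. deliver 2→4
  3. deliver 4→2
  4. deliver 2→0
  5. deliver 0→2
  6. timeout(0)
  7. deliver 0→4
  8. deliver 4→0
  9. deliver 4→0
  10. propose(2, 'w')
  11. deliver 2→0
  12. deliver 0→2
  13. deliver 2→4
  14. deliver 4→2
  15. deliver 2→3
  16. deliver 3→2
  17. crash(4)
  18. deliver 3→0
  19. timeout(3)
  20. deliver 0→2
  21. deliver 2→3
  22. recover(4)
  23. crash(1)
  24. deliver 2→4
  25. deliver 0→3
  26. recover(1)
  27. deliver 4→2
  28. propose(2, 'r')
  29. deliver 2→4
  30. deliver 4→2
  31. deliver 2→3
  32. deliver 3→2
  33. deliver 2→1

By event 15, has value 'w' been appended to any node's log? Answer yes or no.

after 1 — timeout(2): n2:cand/t1/[-]
after 2 — deliver 2→4: n4:foll/t1/[-]
after 3 — deliver 4→2: ·
after 4 — deliver 2→0: n0:foll/t1/[-]
after 5 — deliver 0→2: n2:lead/t1/[-]
after 6 — timeout(0): n0:cand/t2/[-]
after 7 — deliver 0→4: n4:foll/t2/[-]
after 8 — deliver 4→0: ·
after 9 — deliver 4→0: ·
after 10 — propose(2,'w'): n2:lead/t1/[w]
after 11 — deliver 2→0: ·
after 12 — deliver 0→2: n2:foll/t2/[w]
after 13 — deliver 2→4: ·
after 14 — deliver 4→2: ·
after 15 — deliver 2→3: n3:foll/t1/[-]

yes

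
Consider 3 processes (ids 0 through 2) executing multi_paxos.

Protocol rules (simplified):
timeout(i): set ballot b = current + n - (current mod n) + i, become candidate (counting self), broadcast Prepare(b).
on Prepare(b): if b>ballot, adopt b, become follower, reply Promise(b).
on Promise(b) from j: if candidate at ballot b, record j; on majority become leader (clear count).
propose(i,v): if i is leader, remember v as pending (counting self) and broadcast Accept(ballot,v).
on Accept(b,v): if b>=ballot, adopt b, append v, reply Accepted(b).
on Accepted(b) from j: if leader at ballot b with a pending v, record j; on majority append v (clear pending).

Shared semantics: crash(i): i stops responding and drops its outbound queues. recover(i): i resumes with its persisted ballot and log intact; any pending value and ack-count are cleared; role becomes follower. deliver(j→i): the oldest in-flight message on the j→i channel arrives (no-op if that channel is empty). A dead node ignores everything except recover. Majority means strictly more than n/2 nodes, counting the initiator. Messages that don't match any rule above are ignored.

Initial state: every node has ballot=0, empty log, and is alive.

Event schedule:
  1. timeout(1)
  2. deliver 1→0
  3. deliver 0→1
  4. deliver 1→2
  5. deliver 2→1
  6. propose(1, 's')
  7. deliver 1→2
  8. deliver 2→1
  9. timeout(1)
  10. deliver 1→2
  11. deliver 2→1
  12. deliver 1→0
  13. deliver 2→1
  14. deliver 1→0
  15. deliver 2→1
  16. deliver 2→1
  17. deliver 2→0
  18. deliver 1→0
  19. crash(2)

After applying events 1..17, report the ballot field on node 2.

7

e1 timeout(1): 1[cand,b=4,-]
e2 deliver 1→0: 0[foll,b=4,-]
e3 deliver 0→1: 1[lead,b=4,-]
e4 deliver 1→2: 2[foll,b=4,-]
e5 deliver 2→1: ·
e6 propose(1,'s'): ·
e7 deliver 1→2: 2[foll,b=4,s]
e8 deliver 2→1: 1[lead,b=4,s]
e9 timeout(1): 1[cand,b=7,s]
e10 deliver 1→2: 2[foll,b=7,s]
e11 deliver 2→1: 1[lead,b=7,s]
e12 deliver 1→0: 0[foll,b=4,s]
e13 deliver 2→1: ·
e14 deliver 1→0: 0[foll,b=7,s]
e15 deliver 2→1: ·
e16 deliver 2→1: ·
e17 deliver 2→0: ·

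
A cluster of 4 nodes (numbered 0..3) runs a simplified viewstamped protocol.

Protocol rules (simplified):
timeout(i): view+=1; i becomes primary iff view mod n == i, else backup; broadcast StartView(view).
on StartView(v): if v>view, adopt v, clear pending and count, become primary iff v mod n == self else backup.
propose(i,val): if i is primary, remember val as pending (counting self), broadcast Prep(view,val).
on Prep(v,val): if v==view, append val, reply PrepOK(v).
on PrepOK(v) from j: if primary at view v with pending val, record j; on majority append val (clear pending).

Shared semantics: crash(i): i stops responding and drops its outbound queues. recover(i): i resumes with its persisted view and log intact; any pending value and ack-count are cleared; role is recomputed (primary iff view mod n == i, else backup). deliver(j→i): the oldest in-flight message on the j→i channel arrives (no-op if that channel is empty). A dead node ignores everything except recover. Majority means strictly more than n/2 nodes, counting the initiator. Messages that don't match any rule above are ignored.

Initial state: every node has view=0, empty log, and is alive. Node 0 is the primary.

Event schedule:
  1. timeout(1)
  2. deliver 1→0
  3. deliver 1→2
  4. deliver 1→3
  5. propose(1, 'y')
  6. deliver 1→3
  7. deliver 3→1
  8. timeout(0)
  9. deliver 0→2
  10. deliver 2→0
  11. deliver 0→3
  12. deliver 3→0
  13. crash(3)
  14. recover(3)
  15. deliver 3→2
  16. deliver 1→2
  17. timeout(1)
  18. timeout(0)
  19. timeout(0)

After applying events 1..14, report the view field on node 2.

[1] timeout(1) → N1(prim v1 [-])
[2] deliver 1→0 → N0(back v1 [-])
[3] deliver 1→2 → N2(back v1 [-])
[4] deliver 1→3 → N3(back v1 [-])
[5] propose(1,'y') → ∅
[6] deliver 1→3 → N3(back v1 [y])
[7] deliver 3→1 → ∅
[8] timeout(0) → N0(back v2 [-])
[9] deliver 0→2 → N2(prim v2 [-])
[10] deliver 2→0 → ∅
[11] deliver 0→3 → N3(back v2 [y])
[12] deliver 3→0 → ∅
[13] crash(3) → N3(✗back v2 [y])
[14] recover(3) → N3(back v2 [y])

2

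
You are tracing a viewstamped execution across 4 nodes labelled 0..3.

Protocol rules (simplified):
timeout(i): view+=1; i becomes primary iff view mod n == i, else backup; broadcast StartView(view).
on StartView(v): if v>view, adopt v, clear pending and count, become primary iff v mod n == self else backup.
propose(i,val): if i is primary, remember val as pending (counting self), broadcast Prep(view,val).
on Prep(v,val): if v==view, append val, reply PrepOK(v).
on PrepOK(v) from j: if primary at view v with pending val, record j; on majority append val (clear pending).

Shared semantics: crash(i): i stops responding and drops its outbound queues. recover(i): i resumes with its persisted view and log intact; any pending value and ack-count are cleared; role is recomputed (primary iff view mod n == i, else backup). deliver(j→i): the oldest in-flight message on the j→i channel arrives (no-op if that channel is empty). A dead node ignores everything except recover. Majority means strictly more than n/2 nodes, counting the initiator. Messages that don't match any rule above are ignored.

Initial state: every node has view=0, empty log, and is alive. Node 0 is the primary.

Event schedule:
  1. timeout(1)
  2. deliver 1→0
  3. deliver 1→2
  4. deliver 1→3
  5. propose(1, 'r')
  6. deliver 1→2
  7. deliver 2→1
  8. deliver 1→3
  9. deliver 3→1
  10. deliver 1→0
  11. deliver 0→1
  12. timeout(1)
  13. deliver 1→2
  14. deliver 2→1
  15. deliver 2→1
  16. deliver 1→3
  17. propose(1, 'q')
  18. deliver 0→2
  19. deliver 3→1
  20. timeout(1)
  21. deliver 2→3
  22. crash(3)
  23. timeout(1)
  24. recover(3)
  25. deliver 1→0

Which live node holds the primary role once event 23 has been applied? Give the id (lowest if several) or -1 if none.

e1 timeout(1): 1[prim,v=1,-]
e2 deliver 1→0: 0[back,v=1,-]
e3 deliver 1→2: 2[back,v=1,-]
e4 deliver 1→3: 3[back,v=1,-]
e5 propose(1,'r'): ·
e6 deliver 1→2: 2[back,v=1,r]
e7 deliver 2→1: ·
e8 deliver 1→3: 3[back,v=1,r]
e9 deliver 3→1: 1[prim,v=1,r]
e10 deliver 1→0: 0[back,v=1,r]
e11 deliver 0→1: ·
e12 timeout(1): 1[back,v=2,r]
e13 deliver 1→2: 2[prim,v=2,r]
e14 deliver 2→1: ·
e15 deliver 2→1: ·
e16 deliver 1→3: 3[back,v=2,r]
e17 propose(1,'q'): ·
e18 deliver 0→2: ·
e19 deliver 3→1: ·
e20 timeout(1): 1[back,v=3,r]
e21 deliver 2→3: ·
e22 crash(3): 3[✗back,v=2,r]
e23 timeout(1): 1[back,v=4,r]

2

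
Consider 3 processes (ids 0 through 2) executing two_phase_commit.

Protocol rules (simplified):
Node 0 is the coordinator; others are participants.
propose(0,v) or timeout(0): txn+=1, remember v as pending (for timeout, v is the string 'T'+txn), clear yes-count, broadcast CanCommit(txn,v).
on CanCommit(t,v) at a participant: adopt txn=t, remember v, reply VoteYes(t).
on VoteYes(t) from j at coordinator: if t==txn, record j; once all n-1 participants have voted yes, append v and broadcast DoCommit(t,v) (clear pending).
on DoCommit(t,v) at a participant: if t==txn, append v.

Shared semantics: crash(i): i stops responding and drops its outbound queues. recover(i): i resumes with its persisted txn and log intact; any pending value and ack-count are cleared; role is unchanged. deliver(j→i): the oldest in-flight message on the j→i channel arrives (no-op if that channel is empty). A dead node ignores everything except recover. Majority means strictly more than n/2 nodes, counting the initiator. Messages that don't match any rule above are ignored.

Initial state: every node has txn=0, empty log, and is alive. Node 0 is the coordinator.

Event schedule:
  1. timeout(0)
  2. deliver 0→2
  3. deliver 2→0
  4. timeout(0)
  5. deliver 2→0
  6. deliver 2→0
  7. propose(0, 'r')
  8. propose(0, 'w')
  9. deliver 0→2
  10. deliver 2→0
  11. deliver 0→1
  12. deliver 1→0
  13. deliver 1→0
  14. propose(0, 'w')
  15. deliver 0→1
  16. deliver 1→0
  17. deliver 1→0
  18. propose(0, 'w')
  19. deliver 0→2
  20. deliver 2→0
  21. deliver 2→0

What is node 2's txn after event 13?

2

step 1 timeout(0): 0={coor,t=1,log=-}
step 2 deliver 0→2: 2={part,t=1,log=-}
step 3 deliver 2→0: —
step 4 timeout(0): 0={coor,t=2,log=-}
step 5 deliver 2→0: —
step 6 deliver 2→0: —
step 7 propose(0,'r'): 0={coor,t=3,log=-}
step 8 propose(0,'w'): 0={coor,t=4,log=-}
step 9 deliver 0→2: 2={part,t=2,log=-}
step 10 deliver 2→0: —
step 11 deliver 0→1: 1={part,t=1,log=-}
step 12 deliver 1→0: —
step 13 deliver 1→0: —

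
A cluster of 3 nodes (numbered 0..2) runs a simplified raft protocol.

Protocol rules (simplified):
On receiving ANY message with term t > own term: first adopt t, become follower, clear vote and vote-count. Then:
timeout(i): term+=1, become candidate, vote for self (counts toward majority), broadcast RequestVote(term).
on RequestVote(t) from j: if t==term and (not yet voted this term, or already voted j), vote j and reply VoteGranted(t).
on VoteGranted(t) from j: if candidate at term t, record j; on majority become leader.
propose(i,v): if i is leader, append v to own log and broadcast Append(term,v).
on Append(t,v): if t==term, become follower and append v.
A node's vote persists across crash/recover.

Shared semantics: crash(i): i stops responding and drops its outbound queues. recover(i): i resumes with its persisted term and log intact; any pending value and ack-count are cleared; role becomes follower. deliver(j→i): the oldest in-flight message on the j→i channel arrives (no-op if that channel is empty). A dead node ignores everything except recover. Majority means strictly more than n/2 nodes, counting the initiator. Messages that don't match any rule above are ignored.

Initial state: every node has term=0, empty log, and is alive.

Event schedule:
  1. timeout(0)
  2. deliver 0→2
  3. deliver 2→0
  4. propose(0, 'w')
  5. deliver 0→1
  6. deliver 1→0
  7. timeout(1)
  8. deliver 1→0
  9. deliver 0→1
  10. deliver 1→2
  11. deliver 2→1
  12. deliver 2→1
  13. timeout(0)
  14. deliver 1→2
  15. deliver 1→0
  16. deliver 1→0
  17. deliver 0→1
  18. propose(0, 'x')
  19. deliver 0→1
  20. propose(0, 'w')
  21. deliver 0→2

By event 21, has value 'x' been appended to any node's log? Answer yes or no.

step 1 timeout(0): 0={cand,t=1,log=-}
step 2 deliver 0→2: 2={foll,t=1,log=-}
step 3 deliver 2→0: 0={lead,t=1,log=-}
step 4 propose(0,'w'): 0={lead,t=1,log=w}
step 5 deliver 0→1: 1={foll,t=1,log=-}
step 6 deliver 1→0: —
step 7 timeout(1): 1={cand,t=2,log=-}
step 8 deliver 1→0: 0={foll,t=2,log=w}
step 9 deliver 0→1: —
step 10 deliver 1→2: 2={foll,t=2,log=-}
step 11 deliver 2→1: 1={lead,t=2,log=-}
step 12 deliver 2→1: —
step 13 timeout(0): 0={cand,t=3,log=w}
step 14 deliver 1→2: —
step 15 deliver 1→0: —
step 16 deliver 1→0: —
step 17 deliver 0→1: —
step 18 propose(0,'x'): —
step 19 deliver 0→1: 1={foll,t=3,log=-}
step 20 propose(0,'w'): —
step 21 deliver 0→2: —

no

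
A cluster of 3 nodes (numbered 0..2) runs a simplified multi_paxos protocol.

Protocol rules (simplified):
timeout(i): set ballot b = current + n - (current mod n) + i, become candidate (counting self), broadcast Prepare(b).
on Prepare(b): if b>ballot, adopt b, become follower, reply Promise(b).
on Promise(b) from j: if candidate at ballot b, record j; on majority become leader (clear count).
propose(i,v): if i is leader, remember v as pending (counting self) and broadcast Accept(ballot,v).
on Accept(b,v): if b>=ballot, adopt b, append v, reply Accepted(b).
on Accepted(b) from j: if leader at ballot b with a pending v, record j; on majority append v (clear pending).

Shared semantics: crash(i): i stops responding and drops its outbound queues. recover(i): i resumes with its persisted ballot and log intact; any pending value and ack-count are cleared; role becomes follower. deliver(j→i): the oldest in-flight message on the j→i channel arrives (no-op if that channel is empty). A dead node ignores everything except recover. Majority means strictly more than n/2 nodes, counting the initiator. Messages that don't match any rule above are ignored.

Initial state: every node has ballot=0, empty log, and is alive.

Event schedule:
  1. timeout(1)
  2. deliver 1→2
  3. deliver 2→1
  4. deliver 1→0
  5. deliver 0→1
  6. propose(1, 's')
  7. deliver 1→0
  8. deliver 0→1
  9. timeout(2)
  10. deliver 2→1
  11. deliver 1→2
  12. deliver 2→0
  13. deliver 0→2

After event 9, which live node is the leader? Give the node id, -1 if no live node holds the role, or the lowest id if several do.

1. timeout(1):  <1:cand b4 ->
2. deliver 1→2:  <2:foll b4 ->
3. deliver 2→1:  <1:lead b4 ->
4. deliver 1→0:  <0:foll b4 ->
5. deliver 0→1:  nop
6. propose(1,'s'):  nop
7. deliver 1→0:  <0:foll b4 s>
8. deliver 0→1:  <1:lead b4 s>
9. timeout(2):  <2:cand b8 ->

1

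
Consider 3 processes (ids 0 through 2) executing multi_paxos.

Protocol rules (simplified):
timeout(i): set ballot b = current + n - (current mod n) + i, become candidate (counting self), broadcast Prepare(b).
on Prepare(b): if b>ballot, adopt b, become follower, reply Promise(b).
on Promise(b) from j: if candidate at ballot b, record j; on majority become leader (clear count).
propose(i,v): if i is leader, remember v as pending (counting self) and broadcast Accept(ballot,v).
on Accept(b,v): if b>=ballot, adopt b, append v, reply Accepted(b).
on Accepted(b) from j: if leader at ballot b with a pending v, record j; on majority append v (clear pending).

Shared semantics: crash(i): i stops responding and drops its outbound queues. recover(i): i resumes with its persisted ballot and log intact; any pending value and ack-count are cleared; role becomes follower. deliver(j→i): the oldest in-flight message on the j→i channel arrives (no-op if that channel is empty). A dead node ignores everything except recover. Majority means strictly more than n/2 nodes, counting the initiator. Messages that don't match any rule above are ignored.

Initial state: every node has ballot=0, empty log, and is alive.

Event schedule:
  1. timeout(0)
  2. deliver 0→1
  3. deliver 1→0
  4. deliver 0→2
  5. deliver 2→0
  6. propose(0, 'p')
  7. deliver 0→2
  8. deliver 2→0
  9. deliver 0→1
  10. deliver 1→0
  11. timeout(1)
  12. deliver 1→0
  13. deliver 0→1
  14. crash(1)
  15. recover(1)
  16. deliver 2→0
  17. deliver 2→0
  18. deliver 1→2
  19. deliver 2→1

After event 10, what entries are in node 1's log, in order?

p

[1] timeout(0) → N0(cand b3 [-])
[2] deliver 0→1 → N1(foll b3 [-])
[3] deliver 1→0 → N0(lead b3 [-])
[4] deliver 0→2 → N2(foll b3 [-])
[5] deliver 2→0 → ∅
[6] propose(0,'p') → ∅
[7] deliver 0→2 → N2(foll b3 [p])
[8] deliver 2→0 → N0(lead b3 [p])
[9] deliver 0→1 → N1(foll b3 [p])
[10] deliver 1→0 → ∅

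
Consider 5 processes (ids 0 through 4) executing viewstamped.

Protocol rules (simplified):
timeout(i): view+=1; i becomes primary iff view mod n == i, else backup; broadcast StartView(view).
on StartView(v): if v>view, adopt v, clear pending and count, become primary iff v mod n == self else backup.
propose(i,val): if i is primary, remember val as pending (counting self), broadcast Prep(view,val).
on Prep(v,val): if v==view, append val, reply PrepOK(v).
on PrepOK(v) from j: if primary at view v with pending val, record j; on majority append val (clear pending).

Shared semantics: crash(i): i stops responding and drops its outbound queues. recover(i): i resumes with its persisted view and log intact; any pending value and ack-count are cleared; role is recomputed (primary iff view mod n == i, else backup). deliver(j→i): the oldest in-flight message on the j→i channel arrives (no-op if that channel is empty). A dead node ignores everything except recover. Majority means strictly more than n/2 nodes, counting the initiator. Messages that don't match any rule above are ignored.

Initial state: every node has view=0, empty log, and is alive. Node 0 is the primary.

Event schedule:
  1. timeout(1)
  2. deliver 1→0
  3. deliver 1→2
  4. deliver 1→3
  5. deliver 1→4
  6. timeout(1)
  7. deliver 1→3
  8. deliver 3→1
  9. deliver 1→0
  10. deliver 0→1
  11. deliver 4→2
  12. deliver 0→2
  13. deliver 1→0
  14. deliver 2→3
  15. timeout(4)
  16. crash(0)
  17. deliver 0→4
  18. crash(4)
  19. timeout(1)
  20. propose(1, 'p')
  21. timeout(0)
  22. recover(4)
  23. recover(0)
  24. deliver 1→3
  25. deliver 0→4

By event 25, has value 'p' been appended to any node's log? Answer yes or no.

no

[1] timeout(1) → N1(prim v1 [-])
[2] deliver 1→0 → N0(back v1 [-])
[3] deliver 1→2 → N2(back v1 [-])
[4] deliver 1→3 → N3(back v1 [-])
[5] deliver 1→4 → N4(back v1 [-])
[6] timeout(1) → N1(back v2 [-])
[7] deliver 1→3 → N3(back v2 [-])
[8] deliver 3→1 → ∅
[9] deliver 1→0 → N0(back v2 [-])
[10] deliver 0→1 → ∅
[11] deliver 4→2 → ∅
[12] deliver 0→2 → ∅
[13] deliver 1→0 → ∅
[14] deliver 2→3 → ∅
[15] timeout(4) → N4(back v2 [-])
[16] crash(0) → N0(✗back v2 [-])
[17] deliver 0→4 → ∅
[18] crash(4) → N4(✗back v2 [-])
[19] timeout(1) → N1(back v3 [-])
[20] propose(1,'p') → ∅
[21] timeout(0) → ∅
[22] recover(4) → N4(back v2 [-])
[23] recover(0) → N0(back v2 [-])
[24] deliver 1→3 → N3(prim v3 [-])
[25] deliver 0→4 → ∅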